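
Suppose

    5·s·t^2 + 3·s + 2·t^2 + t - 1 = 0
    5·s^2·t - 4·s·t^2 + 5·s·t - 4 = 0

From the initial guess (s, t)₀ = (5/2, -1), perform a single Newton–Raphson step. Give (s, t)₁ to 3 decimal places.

At (5/2, -1): F = (20.000, -57.750).
Jacobian J = [[5·t^2 + 3, 10·s·t + 4·t + 1], [10·s·t - 4·t^2 + 5·t, 5·s^2 - 8·s·t + 5·s]].
At the point, J = [[8.000, -28.000], [-34.000, 63.750]] (det J = -442.000).
Solving J·Δ = −F gives Δ = (-0.774, 0.493).
Then the next iterate is (s, t)₁ = (1.726, -0.507).

(1.726, -0.507)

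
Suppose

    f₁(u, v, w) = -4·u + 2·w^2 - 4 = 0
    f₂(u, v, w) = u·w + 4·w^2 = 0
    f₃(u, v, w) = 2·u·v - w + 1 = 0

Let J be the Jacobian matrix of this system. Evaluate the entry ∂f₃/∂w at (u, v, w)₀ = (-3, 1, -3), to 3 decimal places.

-1.000

∂f₃/∂w = -1.
At (-3, 1, -3) this is -1.000.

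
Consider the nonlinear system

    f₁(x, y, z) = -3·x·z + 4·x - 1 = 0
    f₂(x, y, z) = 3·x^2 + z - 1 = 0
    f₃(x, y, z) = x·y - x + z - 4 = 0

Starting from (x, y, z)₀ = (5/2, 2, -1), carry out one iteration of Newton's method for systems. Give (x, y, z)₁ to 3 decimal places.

(1.311, 3.040, 0.090)

At (5/2, 2, -1): F = (16.500, 16.750, -2.500).
Jacobian J = [[-3·z + 4, 0, -3·x], [6·x, 0, 1], [y - 1, x, 1]].
At the point, J = [[7.000, 0.000, -7.500], [15.000, 0.000, 1.000], [1.000, 2.500, 1.000]] (det J = -298.750).
Solving J·Δ = −F gives Δ = (-1.189, 1.040, 1.090).
Then the next iterate is (x, y, z)₁ = (1.311, 3.040, 0.090).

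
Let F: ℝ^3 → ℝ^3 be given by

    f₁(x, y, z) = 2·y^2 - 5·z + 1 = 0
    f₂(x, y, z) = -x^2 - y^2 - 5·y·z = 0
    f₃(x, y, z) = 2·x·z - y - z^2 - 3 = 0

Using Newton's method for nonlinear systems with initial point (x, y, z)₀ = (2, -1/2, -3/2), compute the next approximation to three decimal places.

At (2, -1/2, -3/2): F = (9.000, -8.000, -10.750).
Jacobian J = [[0, 4·y, -5], [-2·x, -2·y - 5·z, -5·y], [2·z, -1, 2·x - 2·z]].
At the point, J = [[0.000, -2.000, -5.000], [-4.000, 8.500, 2.500], [-3.000, -1.000, 7.000]] (det J = -188.500).
Solving J·Δ = −F gives Δ = (0.015, 0.475, 1.610).
Then the next iterate is (x, y, z)₁ = (2.015, -0.025, 0.110).

(2.015, -0.025, 0.110)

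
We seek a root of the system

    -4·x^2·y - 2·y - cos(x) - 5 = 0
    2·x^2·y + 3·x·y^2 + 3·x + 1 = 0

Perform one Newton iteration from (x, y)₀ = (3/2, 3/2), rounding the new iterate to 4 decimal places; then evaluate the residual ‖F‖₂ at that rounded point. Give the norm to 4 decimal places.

At (3/2, 3/2): F = (-21.570737, 22.3750).
Jacobian J = [[-8·x·y + sin(x), -4·x^2 - 2], [4·x·y + 3·y^2 + 3, 2·x^2 + 6·x·y]].
At the point, J = [[-17.002505, -11.0000], [18.7500, 18.0000]] (det J = -99.795090).
Solving J·Δ = −F gives Δ = (-1.4244, 0.2407).
Then the next iterate is (x, y)₁ = (0.0756, 1.7407).
Re-evaluating at (0.0756, 1.7407): F = (-9.518339, 1.933910), so ‖F‖₂ = 9.7128.

9.7128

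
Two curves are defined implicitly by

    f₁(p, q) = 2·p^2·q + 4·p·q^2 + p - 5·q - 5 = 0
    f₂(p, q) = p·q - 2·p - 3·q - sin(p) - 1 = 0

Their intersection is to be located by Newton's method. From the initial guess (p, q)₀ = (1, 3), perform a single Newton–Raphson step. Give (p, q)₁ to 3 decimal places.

(2.492, -1.578)

At (1, 3): F = (23.000, -9.84147).
Jacobian J = [[4·p·q + 4·q^2 + 1, 2·p^2 + 8·p·q - 5], [q - cos(p) - 2, p - 3]].
At the point, J = [[49.000, 21.000], [0.45970, -2.000]] (det J = -107.65365).
Solving J·Δ = −F gives Δ = (1.492, -4.578).
Then the next iterate is (p, q)₁ = (2.492, -1.578).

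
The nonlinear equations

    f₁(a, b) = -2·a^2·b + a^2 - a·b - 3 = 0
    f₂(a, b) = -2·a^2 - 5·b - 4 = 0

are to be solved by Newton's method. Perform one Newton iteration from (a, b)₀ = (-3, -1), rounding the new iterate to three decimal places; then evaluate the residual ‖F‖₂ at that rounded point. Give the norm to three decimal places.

5.423

At (-3, -1): F = (21.000, -17.000).
Jacobian J = [[-4·a·b + 2·a - b, -2·a^2 - a], [-4·a, -5]].
At the point, J = [[-17.000, -15.000], [12.000, -5.000]] (det J = 265.000).
Solving J·Δ = −F gives Δ = (1.358, -0.140).
Then the next iterate is (a, b)₁ = (-1.642, -1.140).
Re-evaluating at (-1.642, -1.140): F = (3.97154, -3.69233), so ‖F‖₂ = 5.423.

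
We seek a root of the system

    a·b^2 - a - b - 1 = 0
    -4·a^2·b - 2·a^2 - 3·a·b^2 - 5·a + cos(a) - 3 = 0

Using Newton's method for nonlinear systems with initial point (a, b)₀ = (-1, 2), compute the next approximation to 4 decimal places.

(-0.4145, 1.1513)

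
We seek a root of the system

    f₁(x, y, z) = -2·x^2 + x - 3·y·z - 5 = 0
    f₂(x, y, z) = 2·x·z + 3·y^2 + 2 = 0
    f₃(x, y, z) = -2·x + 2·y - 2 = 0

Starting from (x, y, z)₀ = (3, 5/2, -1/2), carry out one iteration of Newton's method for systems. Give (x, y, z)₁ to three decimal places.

(-1.539, -0.539, 3.383)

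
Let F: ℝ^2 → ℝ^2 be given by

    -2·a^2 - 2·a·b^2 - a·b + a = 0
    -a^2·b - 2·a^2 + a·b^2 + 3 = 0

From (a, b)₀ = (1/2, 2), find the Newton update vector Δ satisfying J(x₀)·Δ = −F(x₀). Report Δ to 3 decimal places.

At (1/2, 2): F = (-5.000, 4.000).
Jacobian J = [[-4·a - 2·b^2 - b + 1, -4·a·b - a], [-2·a·b - 4·a + b^2, -a^2 + 2·a·b]].
At the point, J = [[-11.000, -4.500], [0.000, 1.750]] (det J = -19.250).
Solving J·Δ = −F gives Δ = (0.481, -2.286).

(0.481, -2.286)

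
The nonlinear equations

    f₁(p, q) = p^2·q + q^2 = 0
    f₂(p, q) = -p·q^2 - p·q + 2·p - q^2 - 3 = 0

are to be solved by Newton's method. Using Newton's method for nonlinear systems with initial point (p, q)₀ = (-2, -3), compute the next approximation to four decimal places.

At (-2, -3): F = (-3.0000, -4.0000).
Jacobian J = [[2·p·q, p^2 + 2·q], [-q^2 - q + 2, -2·p·q - p - 2·q]].
At the point, J = [[12.0000, -2.0000], [-4.0000, -4.0000]] (det J = -56.0000).
Solving J·Δ = −F gives Δ = (0.0714, -1.0714).
Then the next iterate is (p, q)₁ = (-1.9286, -4.0714).

(-1.9286, -4.0714)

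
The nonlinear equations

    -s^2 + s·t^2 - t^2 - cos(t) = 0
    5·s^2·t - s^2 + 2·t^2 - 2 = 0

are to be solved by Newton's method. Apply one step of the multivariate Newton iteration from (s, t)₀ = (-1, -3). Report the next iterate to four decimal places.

(-0.7238, -1.7375)

At (-1, -3): F = (-18.010008, 0.0000).
Jacobian J = [[-2·s + t^2, 2·s·t - 2·t + sin(t)], [10·s·t - 2·s, 5·s^2 + 4·t]].
At the point, J = [[11.0000, 11.858880], [32.0000, -7.0000]] (det J = -456.484160).
Solving J·Δ = −F gives Δ = (0.2762, 1.2625).
Then the next iterate is (s, t)₁ = (-0.7238, -1.7375).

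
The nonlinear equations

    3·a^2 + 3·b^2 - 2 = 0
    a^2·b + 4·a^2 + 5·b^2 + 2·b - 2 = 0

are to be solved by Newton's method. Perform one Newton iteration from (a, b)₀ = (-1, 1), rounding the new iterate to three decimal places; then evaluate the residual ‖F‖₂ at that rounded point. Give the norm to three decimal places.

At (-1, 1): F = (4.000, 10.000).
Jacobian J = [[6·a, 6·b], [2·a·b + 8·a, a^2 + 10·b + 2]].
At the point, J = [[-6.000, 6.000], [-10.000, 13.000]] (det J = -18.000).
Solving J·Δ = −F gives Δ = (-0.444, -1.111).
Then the next iterate is (a, b)₁ = (-1.444, -0.111).
Re-evaluating at (-1.444, -0.111): F = (4.29237, 5.94870), so ‖F‖₂ = 7.336.

7.336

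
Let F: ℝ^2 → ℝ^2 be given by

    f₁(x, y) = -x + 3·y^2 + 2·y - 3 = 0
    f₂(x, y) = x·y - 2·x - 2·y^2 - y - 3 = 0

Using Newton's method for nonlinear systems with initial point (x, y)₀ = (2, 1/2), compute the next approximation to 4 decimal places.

(-2.5000, 0.2500)

At (2, 1/2): F = (-3.2500, -7.0000).
Jacobian J = [[-1, 6·y + 2], [y - 2, x - 4·y - 1]].
At the point, J = [[-1.0000, 5.0000], [-1.5000, -1.0000]] (det J = 8.5000).
Solving J·Δ = −F gives Δ = (-4.5000, -0.2500).
Then the next iterate is (x, y)₁ = (-2.5000, 0.2500).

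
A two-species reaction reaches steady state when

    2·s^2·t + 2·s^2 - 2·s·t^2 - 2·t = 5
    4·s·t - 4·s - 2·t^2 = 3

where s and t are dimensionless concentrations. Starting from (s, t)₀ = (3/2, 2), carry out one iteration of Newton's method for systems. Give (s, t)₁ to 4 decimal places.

At (3/2, 2): F = (-7.5000, -5.0000).
Jacobian J = [[4·s·t + 4·s - 2·t^2, 2·s^2 - 4·s·t - 2], [4·t - 4, 4·s - 4·t]].
At the point, J = [[10.0000, -9.5000], [4.0000, -2.0000]] (det J = 18.0000).
Solving J·Δ = −F gives Δ = (1.8056, 1.1111).
Then the next iterate is (s, t)₁ = (3.3056, 3.1111).

(3.3056, 3.1111)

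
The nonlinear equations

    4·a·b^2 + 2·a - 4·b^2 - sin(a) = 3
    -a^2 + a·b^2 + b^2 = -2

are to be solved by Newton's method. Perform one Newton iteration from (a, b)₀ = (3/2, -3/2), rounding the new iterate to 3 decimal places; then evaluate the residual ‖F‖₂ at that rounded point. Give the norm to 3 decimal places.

1.271

At (3/2, -3/2): F = (3.50251, 5.375).
Jacobian J = [[4·b^2 - cos(a) + 2, 8·a·b - 8·b], [-2·a + b^2, 2·a·b + 2·b]].
At the point, J = [[10.92926, -6.000], [-0.750, -7.500]] (det J = -86.46947).
Solving J·Δ = −F gives Δ = (0.069, 0.710).
Then the next iterate is (a, b)₁ = (1.569, -0.790).
Re-evaluating at (1.569, -0.790): F = (0.55845, 1.14155), so ‖F‖₂ = 1.271.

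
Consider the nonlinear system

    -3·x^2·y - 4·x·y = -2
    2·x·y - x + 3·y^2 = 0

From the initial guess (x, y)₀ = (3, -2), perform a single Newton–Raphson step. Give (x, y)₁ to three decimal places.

(1.699, -1.416)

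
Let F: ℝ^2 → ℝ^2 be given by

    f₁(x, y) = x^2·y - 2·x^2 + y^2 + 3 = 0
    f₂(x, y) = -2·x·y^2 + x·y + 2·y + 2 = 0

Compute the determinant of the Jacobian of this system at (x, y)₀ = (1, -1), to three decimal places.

-45.000

J = [[2·x·y - 4·x, x^2 + 2·y], [-2·y^2 + y, -4·x·y + x + 2]].
At the point, J = [[-6.000, -1.000], [-3.000, 7.000]].
det J = -45.000.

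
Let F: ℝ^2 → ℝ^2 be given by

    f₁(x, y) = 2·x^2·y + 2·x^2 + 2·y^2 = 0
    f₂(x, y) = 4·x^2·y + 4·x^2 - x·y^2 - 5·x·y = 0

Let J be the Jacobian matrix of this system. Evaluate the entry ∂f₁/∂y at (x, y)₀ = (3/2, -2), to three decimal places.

∂f₁/∂y = 2·x^2 + 4·y.
At (3/2, -2) this is -3.500.

-3.500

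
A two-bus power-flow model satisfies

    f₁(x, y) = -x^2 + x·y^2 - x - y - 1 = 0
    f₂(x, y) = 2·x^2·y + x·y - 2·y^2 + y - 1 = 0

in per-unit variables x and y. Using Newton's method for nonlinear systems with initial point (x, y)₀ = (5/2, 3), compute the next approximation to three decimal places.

At (5/2, 3): F = (9.750, 29.000).
Jacobian J = [[-2·x + y^2 - 1, 2·x·y - 1], [4·x·y + y, 2·x^2 + x - 4·y + 1]].
At the point, J = [[3.000, 14.000], [33.000, 4.000]] (det J = -450.000).
Solving J·Δ = −F gives Δ = (-0.816, -0.522).
Then the next iterate is (x, y)₁ = (1.684, 2.478).

(1.684, 2.478)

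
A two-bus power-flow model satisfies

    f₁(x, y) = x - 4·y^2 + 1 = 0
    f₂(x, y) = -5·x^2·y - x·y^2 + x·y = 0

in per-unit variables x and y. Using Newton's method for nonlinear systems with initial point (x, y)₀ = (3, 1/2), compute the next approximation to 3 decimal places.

(0.865, 0.716)

At (3, 1/2): F = (3.000, -21.750).
Jacobian J = [[1, -8·y], [-10·x·y - y^2 + y, -5·x^2 - 2·x·y + x]].
At the point, J = [[1.000, -4.000], [-14.750, -45.000]] (det J = -104.000).
Solving J·Δ = −F gives Δ = (-2.135, 0.216).
Then the next iterate is (x, y)₁ = (0.865, 0.716).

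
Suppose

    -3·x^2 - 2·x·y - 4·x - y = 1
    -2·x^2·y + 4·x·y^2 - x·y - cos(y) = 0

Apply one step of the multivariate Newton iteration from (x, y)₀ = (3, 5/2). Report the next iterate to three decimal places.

At (3, 5/2): F = (-57.500, 23.30114).
Jacobian J = [[-6·x - 2·y - 4, -2·x - 1], [-4·x·y + 4·y^2 - y, -2·x^2 + 8·x·y - x + sin(y)]].
At the point, J = [[-27.000, -7.000], [-7.500, 39.59847]] (det J = -1121.65875).
Solving J·Δ = −F gives Δ = (-1.885, -0.945).
Then the next iterate is (x, y)₁ = (1.115, 1.555).

(1.115, 1.555)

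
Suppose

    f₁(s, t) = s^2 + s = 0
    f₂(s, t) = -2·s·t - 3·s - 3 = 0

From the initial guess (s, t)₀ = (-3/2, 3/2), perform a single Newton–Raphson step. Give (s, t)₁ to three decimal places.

(-1.125, 0.250)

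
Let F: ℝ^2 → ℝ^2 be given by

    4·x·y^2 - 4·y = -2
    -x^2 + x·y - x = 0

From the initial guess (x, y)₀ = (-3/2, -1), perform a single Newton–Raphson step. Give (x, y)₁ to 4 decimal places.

At (-3/2, -1): F = (0.0000, 0.7500).
Jacobian J = [[4·y^2, 8·x·y - 4], [-2·x + y - 1, x]].
At the point, J = [[4.0000, 8.0000], [1.0000, -1.5000]] (det J = -14.0000).
Solving J·Δ = −F gives Δ = (-0.4286, 0.2143).
Then the next iterate is (x, y)₁ = (-1.9286, -0.7857).

(-1.9286, -0.7857)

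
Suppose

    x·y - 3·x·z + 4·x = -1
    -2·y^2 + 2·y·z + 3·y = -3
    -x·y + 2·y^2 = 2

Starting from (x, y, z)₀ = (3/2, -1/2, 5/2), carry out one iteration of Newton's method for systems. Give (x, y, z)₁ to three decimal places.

(2.584, -0.559, 0.406)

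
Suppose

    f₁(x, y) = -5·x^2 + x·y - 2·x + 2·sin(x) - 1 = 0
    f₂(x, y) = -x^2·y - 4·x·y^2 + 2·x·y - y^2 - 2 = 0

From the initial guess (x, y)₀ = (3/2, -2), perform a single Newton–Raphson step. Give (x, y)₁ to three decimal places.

At (3/2, -2): F = (-16.25501, -31.500).
Jacobian J = [[-10·x + y + 2·cos(x) - 2, x], [-2·x·y - 4·y^2 + 2·y, -x^2 - 8·x·y + 2·x - 2·y]].
At the point, J = [[-18.85853, 1.500], [-14.000, 28.750]] (det J = -521.18261).
Solving J·Δ = −F gives Δ = (-0.806, 0.703).
Then the next iterate is (x, y)₁ = (0.694, -1.297).

(0.694, -1.297)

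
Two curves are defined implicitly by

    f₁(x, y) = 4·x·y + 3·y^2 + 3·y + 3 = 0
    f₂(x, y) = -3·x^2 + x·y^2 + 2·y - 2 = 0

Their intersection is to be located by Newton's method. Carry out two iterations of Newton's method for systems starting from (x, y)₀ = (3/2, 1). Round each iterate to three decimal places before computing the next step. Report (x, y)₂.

At (3/2, 1): F = (15.000, -5.250).
Jacobian J = [[4·y, 4·x + 6·y + 3], [-6·x + y^2, 2·x·y + 2]].
At the point, J = [[4.000, 15.000], [-8.000, 5.000]] (det J = 140.000).
Solving J·Δ = −F gives Δ = (-1.098, -0.707).
Then the next iterate is (x, y)₁ = (0.402, 0.293).
Round to (0.402, 0.293) and repeat: F = (4.60769, -1.86430), J = [[1.172, 6.366], [-2.32615, 2.23557]].
Δ = (-1.272, -0.490), so (x, y)₂ = (-0.870, -0.197).

(-0.870, -0.197)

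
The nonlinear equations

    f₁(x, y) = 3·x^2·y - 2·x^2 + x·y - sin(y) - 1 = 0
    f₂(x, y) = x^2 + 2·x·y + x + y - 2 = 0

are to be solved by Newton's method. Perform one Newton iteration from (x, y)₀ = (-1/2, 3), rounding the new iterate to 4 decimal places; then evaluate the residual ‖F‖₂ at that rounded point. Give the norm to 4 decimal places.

At (-1/2, 3): F = (-0.891120, -2.2500).
Jacobian J = [[6·x·y - 4·x + y, 3·x^2 + x - cos(y)], [2·x + 2·y + 1, 2·x + 1]].
At the point, J = [[-4.0000, 1.239992], [6.0000, 0.0000]] (det J = -7.439955).
Solving J·Δ = −F gives Δ = (0.3750, 1.9283).
Then the next iterate is (x, y)₁ = (-0.1250, 4.9283).
Re-evaluating at (-0.1250, 4.9283): F = (-0.439492, 1.586850), so ‖F‖₂ = 1.6466.

1.6466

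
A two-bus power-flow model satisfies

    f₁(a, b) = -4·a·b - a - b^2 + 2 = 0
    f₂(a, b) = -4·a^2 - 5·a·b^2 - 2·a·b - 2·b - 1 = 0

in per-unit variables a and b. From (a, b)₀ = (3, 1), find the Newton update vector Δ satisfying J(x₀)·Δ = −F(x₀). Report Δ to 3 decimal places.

(-1.262, -0.549)

At (3, 1): F = (-14.000, -60.000).
Jacobian J = [[-4·b - 1, -4·a - 2·b], [-8·a - 5·b^2 - 2·b, -10·a·b - 2·a - 2]].
At the point, J = [[-5.000, -14.000], [-31.000, -38.000]] (det J = -244.000).
Solving J·Δ = −F gives Δ = (-1.262, -0.549).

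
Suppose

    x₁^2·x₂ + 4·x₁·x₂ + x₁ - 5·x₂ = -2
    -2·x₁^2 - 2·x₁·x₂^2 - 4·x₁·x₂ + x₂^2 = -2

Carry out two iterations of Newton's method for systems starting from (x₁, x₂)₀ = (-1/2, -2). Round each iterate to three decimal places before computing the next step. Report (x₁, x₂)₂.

(1.695, 0.054)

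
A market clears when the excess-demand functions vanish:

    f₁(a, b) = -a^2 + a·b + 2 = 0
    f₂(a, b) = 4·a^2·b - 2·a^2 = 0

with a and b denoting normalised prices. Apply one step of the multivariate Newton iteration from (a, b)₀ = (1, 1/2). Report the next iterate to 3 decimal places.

At (1, 1/2): F = (1.500, 0.000).
Jacobian J = [[-2·a + b, a], [8·a·b - 4·a, 4·a^2]].
At the point, J = [[-1.500, 1.000], [0.000, 4.000]] (det J = -6.000).
Solving J·Δ = −F gives Δ = (1.000, 0.000).
Then the next iterate is (a, b)₁ = (2.000, 0.500).

(2.000, 0.500)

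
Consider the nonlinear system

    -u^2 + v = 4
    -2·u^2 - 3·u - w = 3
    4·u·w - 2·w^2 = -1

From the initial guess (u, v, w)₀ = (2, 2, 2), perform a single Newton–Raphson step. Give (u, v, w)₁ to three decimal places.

(0.875, 3.500, -4.625)

At (2, 2, 2): F = (-6.000, -19.000, 9.000).
Jacobian J = [[-2·u, 1, 0], [-4·u - 3, 0, -1], [4·w, 0, 4·u - 4·w]].
At the point, J = [[-4.000, 1.000, 0.000], [-11.000, 0.000, -1.000], [8.000, 0.000, 0.000]] (det J = -8.000).
Solving J·Δ = −F gives Δ = (-1.125, 1.500, -6.625).
Then the next iterate is (u, v, w)₁ = (0.875, 3.500, -4.625).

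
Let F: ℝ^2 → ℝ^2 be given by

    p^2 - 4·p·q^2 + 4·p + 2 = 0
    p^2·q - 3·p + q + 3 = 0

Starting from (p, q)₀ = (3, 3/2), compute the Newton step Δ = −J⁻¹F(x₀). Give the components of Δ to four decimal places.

At (3, 3/2): F = (-4.0000, 9.0000).
Jacobian J = [[2·p - 4·q^2 + 4, -8·p·q], [2·p·q - 3, p^2 + 1]].
At the point, J = [[1.0000, -36.0000], [6.0000, 10.0000]] (det J = 226.0000).
Solving J·Δ = −F gives Δ = (-1.2566, -0.1460).

(-1.2566, -0.1460)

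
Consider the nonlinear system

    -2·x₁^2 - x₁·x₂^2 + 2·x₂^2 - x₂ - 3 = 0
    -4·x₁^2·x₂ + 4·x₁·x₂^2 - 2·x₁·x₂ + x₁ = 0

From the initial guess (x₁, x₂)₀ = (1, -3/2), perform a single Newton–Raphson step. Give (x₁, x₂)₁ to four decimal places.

At (1, -3/2): F = (-1.2500, 19.0000).
Jacobian J = [[-4·x₁ - x₂^2, -2·x₁·x₂ + 4·x₂ - 1], [-8·x₁·x₂ + 4·x₂^2 - 2·x₂ + 1, -4·x₁^2 + 8·x₁·x₂ - 2·x₁]].
At the point, J = [[-6.2500, -4.0000], [25.0000, -18.0000]] (det J = 212.5000).
Solving J·Δ = −F gives Δ = (-0.4635, 0.4118).
Then the next iterate is (x₁, x₂)₁ = (0.5365, -1.0882).

(0.5365, -1.0882)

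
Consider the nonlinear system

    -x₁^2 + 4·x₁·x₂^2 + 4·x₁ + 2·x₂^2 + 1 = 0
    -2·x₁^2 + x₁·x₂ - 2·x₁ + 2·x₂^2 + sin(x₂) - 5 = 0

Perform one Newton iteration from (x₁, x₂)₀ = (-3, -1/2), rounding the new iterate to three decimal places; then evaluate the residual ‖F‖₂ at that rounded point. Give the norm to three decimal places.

7.809

At (-3, -1/2): F = (-22.500, -15.47943).
Jacobian J = [[-2·x₁ + 4·x₂^2 + 4, 8·x₁·x₂ + 4·x₂], [-4·x₁ + x₂ - 2, x₁ + 4·x₂ + cos(x₂)]].
At the point, J = [[11.000, 10.000], [9.500, -4.12242]] (det J = -140.34659).
Solving J·Δ = −F gives Δ = (1.764, 0.310).
Then the next iterate is (x₁, x₂)₁ = (-1.236, -0.190).
Re-evaluating at (-1.236, -0.190): F = (-5.57797, -5.46521), so ‖F‖₂ = 7.809.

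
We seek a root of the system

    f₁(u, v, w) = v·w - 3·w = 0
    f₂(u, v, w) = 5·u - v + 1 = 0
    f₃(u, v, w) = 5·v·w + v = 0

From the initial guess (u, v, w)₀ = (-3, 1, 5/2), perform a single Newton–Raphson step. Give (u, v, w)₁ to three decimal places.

At (-3, 1, 5/2): F = (-5.000, -15.000, 13.500).
Jacobian J = [[0, w, v - 3], [5, -1, 0], [0, 5·w + 1, 5·v]].
At the point, J = [[0.000, 2.500, -2.000], [5.000, -1.000, 0.000], [0.000, 13.500, 5.000]] (det J = -197.500).
Solving J·Δ = −F gives Δ = (2.990, -0.051, -2.563).
Then the next iterate is (u, v, w)₁ = (-0.010, 0.949, -0.063).

(-0.010, 0.949, -0.063)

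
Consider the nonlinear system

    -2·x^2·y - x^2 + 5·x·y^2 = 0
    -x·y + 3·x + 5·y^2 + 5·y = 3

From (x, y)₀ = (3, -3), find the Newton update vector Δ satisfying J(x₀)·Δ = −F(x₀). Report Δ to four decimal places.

(-0.1240, 1.5806)

At (3, -3): F = (180.0000, 45.0000).
Jacobian J = [[-4·x·y - 2·x + 5·y^2, -2·x^2 + 10·x·y], [-y + 3, -x + 10·y + 5]].
At the point, J = [[75.0000, -108.0000], [6.0000, -28.0000]] (det J = -1452.0000).
Solving J·Δ = −F gives Δ = (-0.1240, 1.5806).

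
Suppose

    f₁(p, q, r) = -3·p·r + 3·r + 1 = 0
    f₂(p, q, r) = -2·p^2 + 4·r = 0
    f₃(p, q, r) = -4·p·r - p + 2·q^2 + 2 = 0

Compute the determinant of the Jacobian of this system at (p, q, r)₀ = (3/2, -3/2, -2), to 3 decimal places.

J = [[-3·r, 0, -3·p + 3], [-4·p, 0, 4], [-4·r - 1, 4·q, -4·p]].
At the point, J = [[6.000, 0.000, -1.500], [-6.000, 0.000, 4.000], [7.000, -6.000, -6.000]].
det J = 90.000.

90.000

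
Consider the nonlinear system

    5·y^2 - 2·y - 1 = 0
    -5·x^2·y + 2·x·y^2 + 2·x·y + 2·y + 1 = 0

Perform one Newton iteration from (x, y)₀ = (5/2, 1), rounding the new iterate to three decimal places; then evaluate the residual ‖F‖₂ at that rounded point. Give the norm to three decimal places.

At (5/2, 1): F = (2.000, -18.250).
Jacobian J = [[0, 10·y - 2], [-10·x·y + 2·y^2 + 2·y, -5·x^2 + 4·x·y + 2·x + 2]].
At the point, J = [[0.000, 8.000], [-21.000, -14.250]] (det J = 168.000).
Solving J·Δ = −F gives Δ = (-0.699, -0.250).
Then the next iterate is (x, y)₁ = (1.801, 0.750).
Re-evaluating at (1.801, 0.750): F = (0.31250, -4.93588), so ‖F‖₂ = 4.946.

4.946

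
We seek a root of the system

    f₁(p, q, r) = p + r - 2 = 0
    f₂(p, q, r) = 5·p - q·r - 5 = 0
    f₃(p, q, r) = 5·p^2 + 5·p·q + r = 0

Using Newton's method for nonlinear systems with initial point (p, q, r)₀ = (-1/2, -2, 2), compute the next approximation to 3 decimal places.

(0.101, -2.348, 1.899)

At (-1/2, -2, 2): F = (-0.500, -3.500, 8.250).
Jacobian J = [[1, 0, 1], [5, -r, -q], [10·p + 5·q, 5·p, 1]].
At the point, J = [[1.000, 0.000, 1.000], [5.000, -2.000, 2.000], [-15.000, -2.500, 1.000]] (det J = -39.500).
Solving J·Δ = −F gives Δ = (0.601, -0.348, -0.101).
Then the next iterate is (p, q, r)₁ = (0.101, -2.348, 1.899).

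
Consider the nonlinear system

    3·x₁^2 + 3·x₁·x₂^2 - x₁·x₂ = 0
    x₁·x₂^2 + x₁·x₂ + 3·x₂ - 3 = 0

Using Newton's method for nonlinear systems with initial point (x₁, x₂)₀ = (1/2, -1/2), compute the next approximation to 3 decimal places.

At (1/2, -1/2): F = (1.375, -4.625).
Jacobian J = [[6·x₁ + 3·x₂^2 - x₂, 6·x₁·x₂ - x₁], [x₂^2 + x₂, 2·x₁·x₂ + x₁ + 3]].
At the point, J = [[4.250, -2.000], [-0.250, 3.000]] (det J = 12.250).
Solving J·Δ = −F gives Δ = (0.418, 1.577).
Then the next iterate is (x₁, x₂)₁ = (0.918, 1.077).

(0.918, 1.077)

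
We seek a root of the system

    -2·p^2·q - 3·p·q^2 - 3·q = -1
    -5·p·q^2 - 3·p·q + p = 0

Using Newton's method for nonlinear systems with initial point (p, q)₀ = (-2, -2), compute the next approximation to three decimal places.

(-0.616, -1.765)

At (-2, -2): F = (47.000, 26.000).
Jacobian J = [[-4·p·q - 3·q^2, -2·p^2 - 6·p·q - 3], [-5·q^2 - 3·q + 1, -10·p·q - 3·p]].
At the point, J = [[-28.000, -35.000], [-13.000, -34.000]] (det J = 497.000).
Solving J·Δ = −F gives Δ = (1.384, 0.235).
Then the next iterate is (p, q)₁ = (-0.616, -1.765).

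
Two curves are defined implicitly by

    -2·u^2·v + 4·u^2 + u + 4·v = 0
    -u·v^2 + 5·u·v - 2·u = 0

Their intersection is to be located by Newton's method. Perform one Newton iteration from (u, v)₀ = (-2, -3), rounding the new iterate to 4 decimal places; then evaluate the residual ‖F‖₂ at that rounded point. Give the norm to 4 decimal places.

16.6805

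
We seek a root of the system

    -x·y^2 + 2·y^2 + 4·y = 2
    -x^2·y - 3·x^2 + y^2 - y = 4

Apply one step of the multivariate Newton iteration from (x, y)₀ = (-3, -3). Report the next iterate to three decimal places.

At (-3, -3): F = (31.000, 8.000).
Jacobian J = [[-y^2, -2·x·y + 4·y + 4], [-2·x·y - 6·x, -x^2 + 2·y - 1]].
At the point, J = [[-9.000, -26.000], [0.000, -16.000]] (det J = 144.000).
Solving J·Δ = −F gives Δ = (2.000, 0.500).
Then the next iterate is (x, y)₁ = (-1.000, -2.500).

(-1.000, -2.500)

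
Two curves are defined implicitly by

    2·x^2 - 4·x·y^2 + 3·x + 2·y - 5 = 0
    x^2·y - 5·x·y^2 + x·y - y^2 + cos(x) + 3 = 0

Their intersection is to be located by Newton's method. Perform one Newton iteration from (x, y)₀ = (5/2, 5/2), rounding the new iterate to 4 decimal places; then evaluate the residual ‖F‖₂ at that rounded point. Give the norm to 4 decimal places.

At (5/2, 5/2): F = (-42.5000, -60.301144).
Jacobian J = [[4·x - 4·y^2 + 3, -8·x·y + 2], [2·x·y - 5·y^2 + y - sin(x), x^2 - 10·x·y + x - 2·y]].
At the point, J = [[-12.0000, -48.0000], [-16.848472, -58.7500]] (det J = -103.726663).
Solving J·Δ = −F gives Δ = (-3.8330, 0.0728).
Then the next iterate is (x, y)₁ = (-1.3330, 2.5728).
Re-evaluating at (-1.3330, 2.5728): F = (34.994485, 41.875933), so ‖F‖₂ = 54.5730.

54.5730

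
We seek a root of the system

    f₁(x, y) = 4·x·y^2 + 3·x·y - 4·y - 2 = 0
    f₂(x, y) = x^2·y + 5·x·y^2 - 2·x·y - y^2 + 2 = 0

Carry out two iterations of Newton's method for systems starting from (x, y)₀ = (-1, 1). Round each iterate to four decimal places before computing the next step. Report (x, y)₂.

At (-1, 1): F = (-13.0000, -1.0000).
Jacobian J = [[4·y^2 + 3·y, 8·x·y + 3·x - 4], [2·x·y + 5·y^2 - 2·y, x^2 + 10·x·y - 2·x - 2·y]].
At the point, J = [[7.0000, -15.0000], [1.0000, -9.0000]] (det J = -48.0000).
Solving J·Δ = −F gives Δ = (2.1250, 0.1250).
Then the next iterate is (x, y)₁ = (1.1250, 1.1250).
Round to (1.1250, 1.1250) and repeat: F = (2.992188, 6.746094), J = [[8.4375, 9.5000], [6.609375, 9.421875]].
Δ = (2.1484, -2.2231), so (x, y)₂ = (3.2734, -1.0981).

(3.2734, -1.0981)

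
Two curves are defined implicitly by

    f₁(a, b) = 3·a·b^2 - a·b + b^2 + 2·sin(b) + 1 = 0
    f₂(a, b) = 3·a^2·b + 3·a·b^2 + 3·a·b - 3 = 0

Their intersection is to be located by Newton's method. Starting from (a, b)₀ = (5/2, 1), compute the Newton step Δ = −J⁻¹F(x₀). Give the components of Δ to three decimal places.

(-0.494, -0.494)

At (5/2, 1): F = (8.68294, 30.750).
Jacobian J = [[3·b^2 - b, 6·a·b - a + 2·b + 2·cos(b)], [6·a·b + 3·b^2 + 3·b, 3·a^2 + 6·a·b + 3·a]].
At the point, J = [[2.000, 15.58060], [21.000, 41.250]] (det J = -244.69270).
Solving J·Δ = −F gives Δ = (-0.494, -0.494).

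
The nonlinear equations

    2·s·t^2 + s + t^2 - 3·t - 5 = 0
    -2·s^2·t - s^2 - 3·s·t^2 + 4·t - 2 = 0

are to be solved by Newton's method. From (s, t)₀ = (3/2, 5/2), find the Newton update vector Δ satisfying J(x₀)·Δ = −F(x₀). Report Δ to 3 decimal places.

At (3/2, 5/2): F = (14.000, -33.625).
Jacobian J = [[2·t^2 + 1, 4·s·t + 2·t - 3], [-4·s·t - 2·s - 3·t^2, -2·s^2 - 6·s·t + 4]].
At the point, J = [[13.500, 17.000], [-36.750, -23.000]] (det J = 314.250).
Solving J·Δ = −F gives Δ = (-0.794, -0.193).

(-0.794, -0.193)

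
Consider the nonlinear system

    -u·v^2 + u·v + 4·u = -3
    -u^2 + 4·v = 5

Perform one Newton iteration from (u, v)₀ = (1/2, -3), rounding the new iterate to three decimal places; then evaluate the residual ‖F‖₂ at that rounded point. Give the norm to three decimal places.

10.088

At (1/2, -3): F = (-1.000, -17.250).
Jacobian J = [[-v^2 + v + 4, -2·u·v + u], [-2·u, 4]].
At the point, J = [[-8.000, 3.500], [-1.000, 4.000]] (det J = -28.500).
Solving J·Δ = −F gives Δ = (1.978, 4.807).
Then the next iterate is (u, v)₁ = (2.478, 1.807).
Re-evaluating at (2.478, 1.807): F = (9.29846, -3.91248), so ‖F‖₂ = 10.088.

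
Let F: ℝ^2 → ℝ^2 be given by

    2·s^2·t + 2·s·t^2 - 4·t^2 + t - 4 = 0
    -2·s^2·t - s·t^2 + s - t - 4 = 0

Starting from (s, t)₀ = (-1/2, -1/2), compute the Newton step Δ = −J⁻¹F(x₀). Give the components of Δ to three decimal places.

At (-1/2, -1/2): F = (-6.000, -3.625).
Jacobian J = [[4·s·t + 2·t^2, 2·s^2 + 4·s·t - 8·t + 1], [-4·s·t - t^2 + 1, -2·s^2 - 2·s·t - 1]].
At the point, J = [[1.500, 6.500], [-0.250, -2.000]] (det J = -1.375).
Solving J·Δ = −F gives Δ = (25.864, -5.045).

(25.864, -5.045)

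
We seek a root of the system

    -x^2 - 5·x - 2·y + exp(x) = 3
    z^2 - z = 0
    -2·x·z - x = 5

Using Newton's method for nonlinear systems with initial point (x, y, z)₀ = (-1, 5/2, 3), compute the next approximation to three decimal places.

At (-1, 5/2, 3): F = (-3.63212, 6.000, 2.000).
Jacobian J = [[-2·x + exp(x) - 5, -2, 0], [0, 0, 2·z - 1], [-2·z - 1, 0, -2·x]].
At the point, J = [[-2.63212, -2.000, 0.000], [0.000, 0.000, 5.000], [-7.000, 0.000, 2.000]] (det J = 70.000).
Solving J·Δ = −F gives Δ = (-0.057, -1.741, -1.200).
Then the next iterate is (x, y, z)₁ = (-1.057, 0.759, 1.800).

(-1.057, 0.759, 1.800)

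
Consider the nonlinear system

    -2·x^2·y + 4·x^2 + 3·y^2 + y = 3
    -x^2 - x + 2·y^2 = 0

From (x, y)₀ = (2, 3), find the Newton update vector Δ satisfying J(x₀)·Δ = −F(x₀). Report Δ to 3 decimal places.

(2.341, -0.024)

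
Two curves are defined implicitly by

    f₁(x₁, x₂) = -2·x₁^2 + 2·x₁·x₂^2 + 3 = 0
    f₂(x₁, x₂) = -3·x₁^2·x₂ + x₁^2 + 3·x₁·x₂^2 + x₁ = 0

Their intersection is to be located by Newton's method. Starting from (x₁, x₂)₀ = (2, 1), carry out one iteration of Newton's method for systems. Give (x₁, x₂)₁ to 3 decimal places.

(2.000, 1.125)

At (2, 1): F = (-1.000, 0.000).
Jacobian J = [[-4·x₁ + 2·x₂^2, 4·x₁·x₂], [-6·x₁·x₂ + 2·x₁ + 3·x₂^2 + 1, -3·x₁^2 + 6·x₁·x₂]].
At the point, J = [[-6.000, 8.000], [-4.000, 0.000]] (det J = 32.000).
Solving J·Δ = −F gives Δ = (0.000, 0.125).
Then the next iterate is (x₁, x₂)₁ = (2.000, 1.125).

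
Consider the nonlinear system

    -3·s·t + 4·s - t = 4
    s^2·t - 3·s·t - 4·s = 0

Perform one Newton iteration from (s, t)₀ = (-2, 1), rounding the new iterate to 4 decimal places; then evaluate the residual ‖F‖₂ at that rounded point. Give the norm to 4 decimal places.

7.8475

At (-2, 1): F = (-7.0000, 18.0000).
Jacobian J = [[-3·t + 4, -3·s - 1], [2·s·t - 3·t - 4, s^2 - 3·s]].
At the point, J = [[1.0000, 5.0000], [-11.0000, 10.0000]] (det J = 65.0000).
Solving J·Δ = −F gives Δ = (2.4615, 0.9077).
Then the next iterate is (s, t)₁ = (0.4615, 1.9077).
Re-evaluating at (0.4615, 1.9077): F = (-6.702911, -4.080904), so ‖F‖₂ = 7.8475.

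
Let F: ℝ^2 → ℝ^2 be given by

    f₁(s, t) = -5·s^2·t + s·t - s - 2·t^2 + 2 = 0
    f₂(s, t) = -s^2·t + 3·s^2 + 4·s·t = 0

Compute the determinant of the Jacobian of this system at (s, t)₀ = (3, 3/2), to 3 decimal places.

586.500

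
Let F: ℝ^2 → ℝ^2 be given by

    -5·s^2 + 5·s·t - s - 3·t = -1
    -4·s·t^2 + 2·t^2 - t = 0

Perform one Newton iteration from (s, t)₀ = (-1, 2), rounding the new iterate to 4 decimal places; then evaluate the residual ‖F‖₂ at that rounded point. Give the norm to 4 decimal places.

7.4034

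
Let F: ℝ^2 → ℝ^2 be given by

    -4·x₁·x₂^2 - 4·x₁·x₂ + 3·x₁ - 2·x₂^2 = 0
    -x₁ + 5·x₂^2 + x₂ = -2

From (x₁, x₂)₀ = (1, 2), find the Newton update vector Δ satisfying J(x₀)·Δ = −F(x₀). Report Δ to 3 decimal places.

At (1, 2): F = (-29.000, 23.000).
Jacobian J = [[-4·x₂^2 - 4·x₂ + 3, -8·x₁·x₂ - 4·x₁ - 4·x₂], [-1, 10·x₂ + 1]].
At the point, J = [[-21.000, -28.000], [-1.000, 21.000]] (det J = -469.000).
Solving J·Δ = −F gives Δ = (0.075, -1.092).

(0.075, -1.092)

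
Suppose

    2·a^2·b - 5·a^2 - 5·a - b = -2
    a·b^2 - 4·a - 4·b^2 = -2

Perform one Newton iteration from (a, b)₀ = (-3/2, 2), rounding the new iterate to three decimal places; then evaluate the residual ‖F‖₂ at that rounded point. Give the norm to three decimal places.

At (-3/2, 2): F = (5.250, -14.000).
Jacobian J = [[4·a·b - 10·a - 5, 2·a^2 - 1], [b^2 - 4, 2·a·b - 8·b]].
At the point, J = [[-2.000, 3.500], [0.000, -22.000]] (det J = 44.000).
Solving J·Δ = −F gives Δ = (1.511, -0.636).
Then the next iterate is (a, b)₁ = (0.011, 1.364).
Re-evaluating at (0.011, 1.364): F = (0.58073, -5.46552), so ‖F‖₂ = 5.496.

5.496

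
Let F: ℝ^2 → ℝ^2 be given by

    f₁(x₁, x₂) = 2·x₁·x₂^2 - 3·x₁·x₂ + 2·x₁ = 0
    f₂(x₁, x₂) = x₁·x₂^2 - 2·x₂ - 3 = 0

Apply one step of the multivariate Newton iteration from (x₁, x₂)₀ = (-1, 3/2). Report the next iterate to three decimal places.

(-5.538, -2.192)

At (-1, 3/2): F = (-2.000, -8.250).
Jacobian J = [[2·x₂^2 - 3·x₂ + 2, 4·x₁·x₂ - 3·x₁], [x₂^2, 2·x₁·x₂ - 2]].
At the point, J = [[2.000, -3.000], [2.250, -5.000]] (det J = -3.250).
Solving J·Δ = −F gives Δ = (-4.538, -3.692).
Then the next iterate is (x₁, x₂)₁ = (-5.538, -2.192).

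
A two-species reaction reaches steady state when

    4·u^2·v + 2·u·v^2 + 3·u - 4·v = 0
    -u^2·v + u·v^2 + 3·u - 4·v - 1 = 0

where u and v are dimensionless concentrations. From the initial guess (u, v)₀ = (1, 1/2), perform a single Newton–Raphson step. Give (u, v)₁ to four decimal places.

At (1, 1/2): F = (3.5000, -0.2500).
Jacobian J = [[8·u·v + 2·v^2 + 3, 4·u^2 + 4·u·v - 4], [-2·u·v + v^2 + 3, -u^2 + 2·u·v - 4]].
At the point, J = [[7.5000, 2.0000], [2.2500, -4.0000]] (det J = -34.5000).
Solving J·Δ = −F gives Δ = (-0.3913, -0.2826).
Then the next iterate is (u, v)₁ = (0.6087, 0.2174).

(0.6087, 0.2174)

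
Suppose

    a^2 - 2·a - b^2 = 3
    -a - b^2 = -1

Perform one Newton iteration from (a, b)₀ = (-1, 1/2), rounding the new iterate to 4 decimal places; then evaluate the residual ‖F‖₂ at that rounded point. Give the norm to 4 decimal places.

At (-1, 1/2): F = (-0.2500, 1.7500).
Jacobian J = [[2·a - 2, -2·b], [-1, -2·b]].
At the point, J = [[-4.0000, -1.0000], [-1.0000, -1.0000]] (det J = 3.0000).
Solving J·Δ = −F gives Δ = (-0.6667, 2.4167).
Then the next iterate is (a, b)₁ = (-1.6667, 2.9167).
Re-evaluating at (-1.6667, 2.9167): F = (-5.395850, -5.840439), so ‖F‖₂ = 7.9515.

7.9515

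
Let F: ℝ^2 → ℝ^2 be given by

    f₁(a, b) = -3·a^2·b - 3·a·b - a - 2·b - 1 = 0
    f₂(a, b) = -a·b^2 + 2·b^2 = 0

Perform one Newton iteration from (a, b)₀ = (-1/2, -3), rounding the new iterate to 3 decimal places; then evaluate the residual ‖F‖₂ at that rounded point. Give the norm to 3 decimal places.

At (-1/2, -3): F = (3.250, 22.500).
Jacobian J = [[-6·a·b - 3·b - 1, -3·a^2 - 3·a - 2], [-b^2, -2·a·b + 4·b]].
At the point, J = [[-1.000, -1.250], [-9.000, -15.000]] (det J = 3.750).
Solving J·Δ = −F gives Δ = (5.500, -1.800).
Then the next iterate is (a, b)₁ = (5.000, -4.800).
Re-evaluating at (5.000, -4.800): F = (435.600, -69.120), so ‖F‖₂ = 441.050.

441.050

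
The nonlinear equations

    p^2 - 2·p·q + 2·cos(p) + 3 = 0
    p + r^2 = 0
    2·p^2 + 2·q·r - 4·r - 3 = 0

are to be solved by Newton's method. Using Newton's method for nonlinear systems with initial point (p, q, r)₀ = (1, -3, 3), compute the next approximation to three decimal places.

At (1, -3, 3): F = (11.08060, 10.000, -31.000).
Jacobian J = [[2·p - 2·q - 2·sin(p), -2·p, 0], [1, 0, 2·r], [4·p, 2·r, 2·q - 4]].
At the point, J = [[6.31706, -2.000, 0.000], [1.000, 0.000, 6.000], [4.000, 6.000, -10.000]] (det J = -295.41409).
Solving J·Δ = −F gives Δ = (-0.768, 3.114, -1.539).
Then the next iterate is (p, q, r)₁ = (0.232, 0.114, 1.461).

(0.232, 0.114, 1.461)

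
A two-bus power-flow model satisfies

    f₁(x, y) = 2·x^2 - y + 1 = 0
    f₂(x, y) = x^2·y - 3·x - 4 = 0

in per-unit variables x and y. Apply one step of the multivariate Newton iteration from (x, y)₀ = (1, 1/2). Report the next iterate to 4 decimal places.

(3.0000, 11.0000)

At (1, 1/2): F = (2.5000, -6.5000).
Jacobian J = [[4·x, -1], [2·x·y - 3, x^2]].
At the point, J = [[4.0000, -1.0000], [-2.0000, 1.0000]] (det J = 2.0000).
Solving J·Δ = −F gives Δ = (2.0000, 10.5000).
Then the next iterate is (x, y)₁ = (3.0000, 11.0000).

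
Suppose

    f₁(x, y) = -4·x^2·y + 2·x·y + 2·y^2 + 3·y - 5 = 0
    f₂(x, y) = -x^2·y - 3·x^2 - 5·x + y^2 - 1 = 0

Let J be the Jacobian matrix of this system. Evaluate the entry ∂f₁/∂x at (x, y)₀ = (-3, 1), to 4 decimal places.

26.0000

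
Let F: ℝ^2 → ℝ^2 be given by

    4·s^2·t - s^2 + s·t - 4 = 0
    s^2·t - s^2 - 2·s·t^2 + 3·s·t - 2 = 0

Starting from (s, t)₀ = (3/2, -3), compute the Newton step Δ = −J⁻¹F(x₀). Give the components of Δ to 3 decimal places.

(-0.625, 1.096)

At (3/2, -3): F = (-37.750, -51.500).
Jacobian J = [[8·s·t - 2·s + t, 4·s^2 + s], [2·s·t - 2·s - 2·t^2 + 3·t, s^2 - 4·s·t + 3·s]].
At the point, J = [[-42.000, 10.500], [-39.000, 24.750]] (det J = -630.000).
Solving J·Δ = −F gives Δ = (-0.625, 1.096).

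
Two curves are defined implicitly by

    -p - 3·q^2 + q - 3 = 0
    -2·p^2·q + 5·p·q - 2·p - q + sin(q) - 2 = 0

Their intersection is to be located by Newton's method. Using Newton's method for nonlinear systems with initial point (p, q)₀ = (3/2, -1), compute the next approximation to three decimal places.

At (3/2, -1): F = (-8.500, -7.84147).
Jacobian J = [[-1, -6·q + 1], [-4·p·q + 5·q - 2, -2·p^2 + 5·p + cos(q) - 1]].
At the point, J = [[-1.000, 7.000], [-1.000, 2.54030]] (det J = 4.45970).
Solving J·Δ = −F gives Δ = (-7.466, 0.148).
Then the next iterate is (p, q)₁ = (-5.966, -0.852).

(-5.966, -0.852)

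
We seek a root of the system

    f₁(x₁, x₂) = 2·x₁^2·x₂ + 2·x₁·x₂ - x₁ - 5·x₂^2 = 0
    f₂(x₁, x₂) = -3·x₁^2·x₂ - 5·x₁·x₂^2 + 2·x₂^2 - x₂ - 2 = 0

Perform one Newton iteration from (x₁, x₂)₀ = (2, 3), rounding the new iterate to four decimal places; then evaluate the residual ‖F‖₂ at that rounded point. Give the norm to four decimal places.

33.7259

At (2, 3): F = (-11.0000, -113.0000).
Jacobian J = [[4·x₁·x₂ + 2·x₂ - 1, 2·x₁^2 + 2·x₁ - 10·x₂], [-6·x₁·x₂ - 5·x₂^2, -3·x₁^2 - 10·x₁·x₂ + 4·x₂ - 1]].
At the point, J = [[29.0000, -18.0000], [-81.0000, -61.0000]] (det J = -3227.0000).
Solving J·Δ = −F gives Δ = (-0.4224, -1.2916).
Then the next iterate is (x₁, x₂)₁ = (1.5776, 1.7084).
Re-evaluating at (1.5776, 1.7084): F = (-2.276603, -33.649006), so ‖F‖₂ = 33.7259.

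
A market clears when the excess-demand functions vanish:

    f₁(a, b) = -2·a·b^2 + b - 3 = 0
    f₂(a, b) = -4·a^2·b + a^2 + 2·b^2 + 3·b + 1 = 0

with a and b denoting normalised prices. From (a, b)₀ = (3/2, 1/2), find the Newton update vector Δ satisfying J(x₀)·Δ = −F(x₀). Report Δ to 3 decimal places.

(3.625, -2.531)

At (3/2, 1/2): F = (-3.250, 0.750).
Jacobian J = [[-2·b^2, -4·a·b + 1], [-8·a·b + 2·a, -4·a^2 + 4·b + 3]].
At the point, J = [[-0.500, -2.000], [-3.000, -4.000]] (det J = -4.000).
Solving J·Δ = −F gives Δ = (3.625, -2.531).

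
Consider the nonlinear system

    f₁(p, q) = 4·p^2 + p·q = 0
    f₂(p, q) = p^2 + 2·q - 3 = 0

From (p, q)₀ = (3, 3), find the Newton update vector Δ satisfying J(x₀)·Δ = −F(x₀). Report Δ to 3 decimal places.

At (3, 3): F = (45.000, 12.000).
Jacobian J = [[8·p + q, p], [2·p, 2]].
At the point, J = [[27.000, 3.000], [6.000, 2.000]] (det J = 36.000).
Solving J·Δ = −F gives Δ = (-1.500, -1.500).

(-1.500, -1.500)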